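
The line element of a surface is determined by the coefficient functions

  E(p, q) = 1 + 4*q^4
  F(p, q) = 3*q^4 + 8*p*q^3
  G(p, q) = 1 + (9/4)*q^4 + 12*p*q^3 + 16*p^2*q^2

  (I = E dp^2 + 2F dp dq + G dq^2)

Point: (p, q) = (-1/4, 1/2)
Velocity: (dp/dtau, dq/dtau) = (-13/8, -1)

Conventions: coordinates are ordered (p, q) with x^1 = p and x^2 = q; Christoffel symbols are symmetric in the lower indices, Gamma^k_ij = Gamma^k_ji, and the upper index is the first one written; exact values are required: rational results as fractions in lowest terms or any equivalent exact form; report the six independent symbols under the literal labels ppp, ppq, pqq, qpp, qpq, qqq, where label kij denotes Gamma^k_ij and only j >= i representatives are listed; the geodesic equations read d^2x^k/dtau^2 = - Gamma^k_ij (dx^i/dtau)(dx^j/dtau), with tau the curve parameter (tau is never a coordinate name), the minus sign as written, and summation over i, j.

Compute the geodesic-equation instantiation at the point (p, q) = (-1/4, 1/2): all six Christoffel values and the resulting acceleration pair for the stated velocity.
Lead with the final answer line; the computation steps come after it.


Answer: Gamma_ppp = 0, Gamma_ppq = 64/81, Gamma_pqq = 16/81, Gamma_qpp = 0, Gamma_qpq = -16/81, Gamma_qqq = -4/81; accelerations (d^2p/dtau^2, d^2q/dtau^2) = (-224/81, 56/81)

E = 5/4, F = -1/16, G = 65/64 at the point
E_p = 0, E_q = 2, F_p = 1, F_q = 0, G_p = -1/2, G_q = -1/8
EG - F^2 = 81/64;  g^inv = (64/81) * [[65/64, 1/16], [1/16, 5/4]]
first-kind symbols [ij,l] = (1/2)(d_i g_jl + d_j g_il - d_l g_ij): [pp,p] = E_p/2 = 0, [pp,q] = F_p - E_q/2 = 0, [pq,p] = E_q/2 = 1, [pq,q] = G_p/2 = -1/4, [qq,p] = F_q - G_p/2 = 1/4, [qq,q] = G_q/2 = -1/16
Gamma^p_ij = (G*[ij,p] - F*[ij,q])/(EG - F^2), Gamma^q_ij = (E*[ij,q] - F*[ij,p])/(EG - F^2)
Gamma_ppp = 0, Gamma_ppq = 64/81, Gamma_pqq = 16/81, Gamma_qpp = 0, Gamma_qpq = -16/81, Gamma_qqq = -4/81
d^2p/dtau^2 = -(Gamma_ppp*(-13/8)^2 + 2*Gamma_ppq*(-13/8)*(-1) + Gamma_pqq*(-1)^2) = -224/81
d^2q/dtau^2 = -(Gamma_qpp*(-13/8)^2 + 2*Gamma_qpq*(-13/8)*(-1) + Gamma_qqq*(-1)^2) = 56/81


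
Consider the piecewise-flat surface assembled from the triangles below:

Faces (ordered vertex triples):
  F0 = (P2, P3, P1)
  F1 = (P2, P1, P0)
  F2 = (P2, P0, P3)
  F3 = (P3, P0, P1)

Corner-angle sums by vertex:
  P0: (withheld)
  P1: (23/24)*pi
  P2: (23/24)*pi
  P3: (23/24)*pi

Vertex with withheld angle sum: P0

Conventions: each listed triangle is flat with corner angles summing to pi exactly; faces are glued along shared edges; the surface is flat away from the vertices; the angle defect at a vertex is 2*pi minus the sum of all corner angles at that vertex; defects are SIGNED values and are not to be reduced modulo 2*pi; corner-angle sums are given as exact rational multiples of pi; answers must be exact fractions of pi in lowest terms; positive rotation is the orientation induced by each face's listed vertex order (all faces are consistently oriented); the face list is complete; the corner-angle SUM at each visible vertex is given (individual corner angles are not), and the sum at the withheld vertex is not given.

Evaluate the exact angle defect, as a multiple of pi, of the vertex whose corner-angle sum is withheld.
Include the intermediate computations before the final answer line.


V = 4, E = 6, F = 4; chi = V - E + F = 2
Gauss-Bonnet: total defect = 2*pi*chi = 4*pi; visible defects sum to (25/8)*pi

Answer: defect(P0) = (7/8)*pi


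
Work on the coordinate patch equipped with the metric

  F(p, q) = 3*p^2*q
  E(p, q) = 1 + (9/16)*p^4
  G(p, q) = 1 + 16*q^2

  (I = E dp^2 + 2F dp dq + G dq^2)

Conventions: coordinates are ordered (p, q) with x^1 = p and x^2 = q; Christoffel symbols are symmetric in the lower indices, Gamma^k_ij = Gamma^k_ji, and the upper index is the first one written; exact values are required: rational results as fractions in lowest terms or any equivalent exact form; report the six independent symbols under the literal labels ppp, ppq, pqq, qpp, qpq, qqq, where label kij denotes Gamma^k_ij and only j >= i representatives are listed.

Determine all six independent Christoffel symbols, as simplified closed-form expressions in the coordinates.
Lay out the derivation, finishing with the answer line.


E = 1 + (9/16)*p^4; F = 3*p^2*q; G = 1 + 16*q^2
Gamma^k_ij = (1/2) g^{kl} (d_i g_jl + d_j g_il - d_l g_ij), with g^inv = (1/(EG-F^2)) [[G, -F], [-F, E]]
first partials: E_p = (9/4)*p^3, E_q = 0, F_p = 6*p*q, F_q = 3*p^2, G_p = 0, G_q = 32*q
D = EG - F^2 = 1 + 16*q^2 + (9/16)*p^4
expanded: Gamma^p_pp = (G E_p - 2F F_p + F E_q)/(2D), Gamma^p_pq = (G E_q - F G_p)/(2D), Gamma^p_qq = (2G F_q - G G_p - F G_q)/(2D), Gamma^q_pp = (2E F_p - E E_q - F E_p)/(2D), Gamma^q_pq = (E G_p - F E_q)/(2D), Gamma^q_qq = (E G_q - 2F F_q + F G_p)/(2D); substitute and cancel common factors

Answer: Gamma_ppp = 18*p^3/(9*p^4 + 256*q^2 + 16), Gamma_ppq = 0, Gamma_pqq = 48*p^2/(9*p^4 + 256*q^2 + 16), Gamma_qpp = 96*p*q/(9*p^4 + 256*q^2 + 16), Gamma_qpq = 0, Gamma_qqq = 256*q/(9*p^4 + 256*q^2 + 16)


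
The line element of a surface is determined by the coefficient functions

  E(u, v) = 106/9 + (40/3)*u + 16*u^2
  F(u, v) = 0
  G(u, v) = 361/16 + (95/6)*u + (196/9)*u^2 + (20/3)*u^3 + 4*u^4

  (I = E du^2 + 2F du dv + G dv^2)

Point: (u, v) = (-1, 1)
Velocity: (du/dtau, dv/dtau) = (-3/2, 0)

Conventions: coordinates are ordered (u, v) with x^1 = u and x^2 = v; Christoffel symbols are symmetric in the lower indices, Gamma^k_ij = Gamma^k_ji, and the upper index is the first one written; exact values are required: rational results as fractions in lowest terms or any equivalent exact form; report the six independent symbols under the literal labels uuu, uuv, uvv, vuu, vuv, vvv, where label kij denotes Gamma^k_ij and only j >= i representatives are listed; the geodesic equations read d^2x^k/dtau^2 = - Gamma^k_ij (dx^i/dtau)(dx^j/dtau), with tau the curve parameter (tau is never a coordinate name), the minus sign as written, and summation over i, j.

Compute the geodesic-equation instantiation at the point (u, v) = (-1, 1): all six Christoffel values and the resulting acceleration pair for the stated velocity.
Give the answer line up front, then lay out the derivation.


Answer: Gamma_uuu = -42/65, Gamma_uuv = 0, Gamma_uvv = 427/520, Gamma_vuu = 0, Gamma_vuv = -28/61, Gamma_vvv = 0; accelerations (d^2u/dtau^2, d^2v/dtau^2) = (189/130, 0)

E = 130/9, F = 0, G = 3721/144 at the point
E_u = -56/3, E_v = 0, F_u = 0, F_v = 0, G_u = -427/18, G_v = 0
EG - F^2 = 241865/648;  g^inv = (648/241865) * [[3721/144, 0], [0, 130/9]]
first-kind symbols [ij,l] = (1/2)(d_i g_jl + d_j g_il - d_l g_ij): [uu,u] = E_u/2 = -28/3, [uu,v] = F_u - E_v/2 = 0, [uv,u] = E_v/2 = 0, [uv,v] = G_u/2 = -427/36, [vv,u] = F_v - G_u/2 = 427/36, [vv,v] = G_v/2 = 0
Gamma^u_ij = (G*[ij,u] - F*[ij,v])/(EG - F^2), Gamma^v_ij = (E*[ij,v] - F*[ij,u])/(EG - F^2)
Gamma_uuu = -42/65, Gamma_uuv = 0, Gamma_uvv = 427/520, Gamma_vuu = 0, Gamma_vuv = -28/61, Gamma_vvv = 0
d^2u/dtau^2 = -(Gamma_uuu*(-3/2)^2 + 2*Gamma_uuv*(-3/2)*(0) + Gamma_uvv*(0)^2) = 189/130
d^2v/dtau^2 = -(Gamma_vuu*(-3/2)^2 + 2*Gamma_vuv*(-3/2)*(0) + Gamma_vvv*(0)^2) = 0


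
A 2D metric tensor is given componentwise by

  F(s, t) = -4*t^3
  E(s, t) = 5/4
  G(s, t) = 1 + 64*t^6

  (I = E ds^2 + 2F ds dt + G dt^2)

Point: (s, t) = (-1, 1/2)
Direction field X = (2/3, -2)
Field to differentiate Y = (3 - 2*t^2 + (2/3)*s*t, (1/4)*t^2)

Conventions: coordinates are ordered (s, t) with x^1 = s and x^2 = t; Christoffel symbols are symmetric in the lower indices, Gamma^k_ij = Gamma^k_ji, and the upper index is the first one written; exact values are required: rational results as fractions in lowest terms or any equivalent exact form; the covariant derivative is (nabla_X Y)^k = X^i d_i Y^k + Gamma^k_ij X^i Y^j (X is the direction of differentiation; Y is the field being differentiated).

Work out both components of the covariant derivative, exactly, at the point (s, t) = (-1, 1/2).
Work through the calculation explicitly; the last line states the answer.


E = 5/4, F = -1/2, G = 2 at the point
E_s = 0, E_t = 0, F_s = 0, F_t = -3, G_s = 0, G_t = 12
EG - F^2 = 9/4;  g^inv = (4/9) * [[2, 1/2], [1/2, 5/4]]
first-kind symbols [ij,l] = (1/2)(d_i g_jl + d_j g_il - d_l g_ij): [ss,s] = E_s/2 = 0, [ss,t] = F_s - E_t/2 = 0, [st,s] = E_t/2 = 0, [st,t] = G_s/2 = 0, [tt,s] = F_t - G_s/2 = -3, [tt,t] = G_t/2 = 6
Gamma^s_ij = (G*[ij,s] - F*[ij,t])/(EG - F^2), Gamma^t_ij = (E*[ij,t] - F*[ij,s])/(EG - F^2)
Gamma_sss = 0, Gamma_sst = 0, Gamma_stt = -4/3, Gamma_tss = 0, Gamma_tst = 0, Gamma_ttt = 8/3
X = (2/3, -2), Y = (13/6, 1/16) at the point

Answer: (nabla_X Y)^s = 103/18, (nabla_X Y)^t = -5/6


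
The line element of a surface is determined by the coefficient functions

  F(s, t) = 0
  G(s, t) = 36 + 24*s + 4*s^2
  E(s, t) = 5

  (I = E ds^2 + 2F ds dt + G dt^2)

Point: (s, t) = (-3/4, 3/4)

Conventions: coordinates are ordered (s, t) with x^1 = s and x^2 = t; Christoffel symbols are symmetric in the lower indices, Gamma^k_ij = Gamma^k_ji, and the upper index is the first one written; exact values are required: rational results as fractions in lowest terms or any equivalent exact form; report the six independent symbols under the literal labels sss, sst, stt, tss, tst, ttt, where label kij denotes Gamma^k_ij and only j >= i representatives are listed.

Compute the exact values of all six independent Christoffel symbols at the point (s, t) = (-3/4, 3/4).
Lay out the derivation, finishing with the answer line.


E = 5, F = 0, G = 81/4 at the point
E_s = 0, E_t = 0, F_s = 0, F_t = 0, G_s = 18, G_t = 0
EG - F^2 = 405/4;  g^inv = (4/405) * [[81/4, 0], [0, 5]]
first-kind symbols [ij,l] = (1/2)(d_i g_jl + d_j g_il - d_l g_ij): [ss,s] = E_s/2 = 0, [ss,t] = F_s - E_t/2 = 0, [st,s] = E_t/2 = 0, [st,t] = G_s/2 = 9, [tt,s] = F_t - G_s/2 = -9, [tt,t] = G_t/2 = 0
Gamma^s_ij = (G*[ij,s] - F*[ij,t])/(EG - F^2), Gamma^t_ij = (E*[ij,t] - F*[ij,s])/(EG - F^2)

Answer: Gamma_sss = 0, Gamma_sst = 0, Gamma_stt = -9/5, Gamma_tss = 0, Gamma_tst = 4/9, Gamma_ttt = 0


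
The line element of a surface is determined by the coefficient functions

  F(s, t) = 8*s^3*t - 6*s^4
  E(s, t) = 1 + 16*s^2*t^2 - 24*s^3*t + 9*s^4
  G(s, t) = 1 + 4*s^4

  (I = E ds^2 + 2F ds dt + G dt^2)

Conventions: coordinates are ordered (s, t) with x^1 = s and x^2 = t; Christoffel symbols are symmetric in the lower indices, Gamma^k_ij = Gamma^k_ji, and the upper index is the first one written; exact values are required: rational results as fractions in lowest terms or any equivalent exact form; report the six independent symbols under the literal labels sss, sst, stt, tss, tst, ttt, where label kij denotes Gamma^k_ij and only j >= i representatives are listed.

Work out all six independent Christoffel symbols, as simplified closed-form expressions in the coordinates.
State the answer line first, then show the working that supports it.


Answer: Gamma_sss = (18*s^3 - 36*s^2*t + 16*s*t^2)/(13*s^4 - 24*s^3*t + 16*s^2*t^2 + 1), Gamma_sst = (-12*s^3 + 16*s^2*t)/(13*s^4 - 24*s^3*t + 16*s^2*t^2 + 1), Gamma_stt = 0, Gamma_tss = (-12*s^3 + 8*s^2*t)/(13*s^4 - 24*s^3*t + 16*s^2*t^2 + 1), Gamma_tst = 8*s^3/(13*s^4 - 24*s^3*t + 16*s^2*t^2 + 1), Gamma_ttt = 0

E = 1 + 16*s^2*t^2 - 24*s^3*t + 9*s^4; F = 8*s^3*t - 6*s^4; G = 1 + 4*s^4
Gamma^k_ij = (1/2) g^{kl} (d_i g_jl + d_j g_il - d_l g_ij), with g^inv = (1/(EG-F^2)) [[G, -F], [-F, E]]
first partials: E_s = 32*s*t^2 - 72*s^2*t + 36*s^3, E_t = 32*s^2*t - 24*s^3, F_s = 24*s^2*t - 24*s^3, F_t = 8*s^3, G_s = 16*s^3, G_t = 0
D = EG - F^2 = 1 + 16*s^2*t^2 - 24*s^3*t + 13*s^4
expanded: Gamma^s_ss = (G E_s - 2F F_s + F E_t)/(2D), Gamma^s_st = (G E_t - F G_s)/(2D), Gamma^s_tt = (2G F_t - G G_s - F G_t)/(2D), Gamma^t_ss = (2E F_s - E E_t - F E_s)/(2D), Gamma^t_st = (E G_s - F E_t)/(2D), Gamma^t_tt = (E G_t - 2F F_t + F G_s)/(2D); substitute and cancel common factors


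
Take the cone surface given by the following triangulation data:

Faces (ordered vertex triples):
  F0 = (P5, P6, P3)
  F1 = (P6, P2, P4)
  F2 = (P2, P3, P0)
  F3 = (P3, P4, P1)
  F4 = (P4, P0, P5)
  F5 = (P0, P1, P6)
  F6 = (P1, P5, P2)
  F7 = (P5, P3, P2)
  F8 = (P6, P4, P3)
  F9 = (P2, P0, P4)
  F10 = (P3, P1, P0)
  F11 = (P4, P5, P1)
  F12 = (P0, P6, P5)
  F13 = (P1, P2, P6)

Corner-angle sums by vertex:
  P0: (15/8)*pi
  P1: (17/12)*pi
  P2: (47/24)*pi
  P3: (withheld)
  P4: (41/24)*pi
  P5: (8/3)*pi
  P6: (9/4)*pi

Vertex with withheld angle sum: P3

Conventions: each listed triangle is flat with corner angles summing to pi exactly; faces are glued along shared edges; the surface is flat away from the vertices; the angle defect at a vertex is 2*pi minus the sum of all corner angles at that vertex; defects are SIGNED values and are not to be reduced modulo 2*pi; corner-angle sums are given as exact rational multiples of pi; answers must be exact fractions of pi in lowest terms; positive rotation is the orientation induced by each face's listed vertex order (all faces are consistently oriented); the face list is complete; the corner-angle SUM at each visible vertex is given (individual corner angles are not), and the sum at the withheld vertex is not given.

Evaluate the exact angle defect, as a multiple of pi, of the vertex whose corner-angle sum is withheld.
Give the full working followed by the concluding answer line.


V = 7, E = 21, F = 14; chi = V - E + F = 0
Gauss-Bonnet: total defect = 2*pi*chi = 0; visible defects sum to pi/8

Answer: defect(P3) = -pi/8


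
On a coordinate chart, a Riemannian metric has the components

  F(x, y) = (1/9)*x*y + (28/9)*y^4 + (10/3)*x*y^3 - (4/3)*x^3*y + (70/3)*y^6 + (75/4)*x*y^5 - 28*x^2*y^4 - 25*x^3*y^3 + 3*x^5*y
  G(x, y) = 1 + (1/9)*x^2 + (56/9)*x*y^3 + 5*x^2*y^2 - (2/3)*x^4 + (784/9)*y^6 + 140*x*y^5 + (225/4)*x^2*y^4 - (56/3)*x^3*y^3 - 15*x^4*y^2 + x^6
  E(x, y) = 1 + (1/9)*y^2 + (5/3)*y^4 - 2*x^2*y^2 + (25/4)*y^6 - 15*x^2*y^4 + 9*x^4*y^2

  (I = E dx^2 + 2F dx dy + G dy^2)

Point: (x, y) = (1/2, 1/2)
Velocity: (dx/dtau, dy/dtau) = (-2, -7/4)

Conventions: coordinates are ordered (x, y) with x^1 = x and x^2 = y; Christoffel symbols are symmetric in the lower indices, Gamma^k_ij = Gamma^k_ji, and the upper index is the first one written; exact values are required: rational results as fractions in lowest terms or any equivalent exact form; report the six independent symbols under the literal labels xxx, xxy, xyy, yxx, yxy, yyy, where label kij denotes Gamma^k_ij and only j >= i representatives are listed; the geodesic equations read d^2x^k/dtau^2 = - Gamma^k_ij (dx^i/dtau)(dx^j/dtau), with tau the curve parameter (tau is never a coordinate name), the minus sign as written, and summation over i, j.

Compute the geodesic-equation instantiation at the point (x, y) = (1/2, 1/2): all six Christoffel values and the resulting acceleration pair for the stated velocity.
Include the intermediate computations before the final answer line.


E = 2329/2304, F = 515/2304, G = 12913/2304 at the point
E_x = -5/16, E_y = 175/576, F_x = -3533/1152, F_y = 4895/1152, G_x = 3605/576, G_y = 4429/96
EG - F^2 = 6469/1152;  g^inv = (1152/6469) * [[12913/2304, -515/2304], [-515/2304, 2329/2304]]
first-kind symbols [ij,l] = (1/2)(d_i g_jl + d_j g_il - d_l g_ij): [xx,x] = E_x/2 = -5/32, [xx,y] = F_x - E_y/2 = -103/32, [xy,x] = E_y/2 = 175/1152, [xy,y] = G_x/2 = 3605/1152, [yy,x] = F_y - G_x/2 = 215/192, [yy,y] = G_y/2 = 4429/192
Gamma^x_ij = (G*[ij,x] - F*[ij,y])/(EG - F^2), Gamma^y_ij = (E*[ij,y] - F*[ij,x])/(EG - F^2)
Gamma_xxx = -180/6469, Gamma_xxy = 175/6469, Gamma_xyy = 1290/6469, Gamma_yxx = -3708/6469, Gamma_yxy = 3605/6469, Gamma_yyy = 26574/6469
d^2x/dtau^2 = -(Gamma_xxx*(-2)^2 + 2*Gamma_xxy*(-2)*(-7/4) + Gamma_xyy*(-7/4)^2) = -35645/51752
d^2y/dtau^2 = -(Gamma_yxx*(-2)^2 + 2*Gamma_yxy*(-2)*(-7/4) + Gamma_yyy*(-7/4)^2) = -734287/51752

Answer: Gamma_xxx = -180/6469, Gamma_xxy = 175/6469, Gamma_xyy = 1290/6469, Gamma_yxx = -3708/6469, Gamma_yxy = 3605/6469, Gamma_yyy = 26574/6469; accelerations (d^2x/dtau^2, d^2y/dtau^2) = (-35645/51752, -734287/51752)


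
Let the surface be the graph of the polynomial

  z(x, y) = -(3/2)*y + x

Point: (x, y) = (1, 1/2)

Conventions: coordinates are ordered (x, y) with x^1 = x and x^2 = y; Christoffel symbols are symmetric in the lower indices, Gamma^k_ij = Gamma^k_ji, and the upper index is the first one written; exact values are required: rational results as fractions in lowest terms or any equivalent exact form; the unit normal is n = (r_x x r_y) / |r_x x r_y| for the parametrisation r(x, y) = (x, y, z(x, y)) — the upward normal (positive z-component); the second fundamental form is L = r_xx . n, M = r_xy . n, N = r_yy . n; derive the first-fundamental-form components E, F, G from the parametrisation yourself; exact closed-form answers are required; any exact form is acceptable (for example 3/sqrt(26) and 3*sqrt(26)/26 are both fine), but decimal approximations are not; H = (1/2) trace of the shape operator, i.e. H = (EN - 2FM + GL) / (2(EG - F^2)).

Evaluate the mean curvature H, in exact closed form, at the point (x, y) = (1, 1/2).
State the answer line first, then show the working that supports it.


Answer: H = 0

z_x = 1, z_y = -3/2, z_xx = 0, z_xy = 0, z_yy = 0
E = 2, F = -3/2, G = 13/4; answer radicand W^2 = 17/4
unnormalised second-form numerators: l = 0, m = 0, n = 0; L = l/sqrt(17/4), and similarly M = m/sqrt(W^2), N = n/sqrt(W^2)
H = (E*n - 2*F*m + G*l) / (2*(EG - F^2)*sqrt(W^2)); E*n - 2*F*m + G*l = 0, EG - F^2 = 17/4, so H = (0)/sqrt(17/4)


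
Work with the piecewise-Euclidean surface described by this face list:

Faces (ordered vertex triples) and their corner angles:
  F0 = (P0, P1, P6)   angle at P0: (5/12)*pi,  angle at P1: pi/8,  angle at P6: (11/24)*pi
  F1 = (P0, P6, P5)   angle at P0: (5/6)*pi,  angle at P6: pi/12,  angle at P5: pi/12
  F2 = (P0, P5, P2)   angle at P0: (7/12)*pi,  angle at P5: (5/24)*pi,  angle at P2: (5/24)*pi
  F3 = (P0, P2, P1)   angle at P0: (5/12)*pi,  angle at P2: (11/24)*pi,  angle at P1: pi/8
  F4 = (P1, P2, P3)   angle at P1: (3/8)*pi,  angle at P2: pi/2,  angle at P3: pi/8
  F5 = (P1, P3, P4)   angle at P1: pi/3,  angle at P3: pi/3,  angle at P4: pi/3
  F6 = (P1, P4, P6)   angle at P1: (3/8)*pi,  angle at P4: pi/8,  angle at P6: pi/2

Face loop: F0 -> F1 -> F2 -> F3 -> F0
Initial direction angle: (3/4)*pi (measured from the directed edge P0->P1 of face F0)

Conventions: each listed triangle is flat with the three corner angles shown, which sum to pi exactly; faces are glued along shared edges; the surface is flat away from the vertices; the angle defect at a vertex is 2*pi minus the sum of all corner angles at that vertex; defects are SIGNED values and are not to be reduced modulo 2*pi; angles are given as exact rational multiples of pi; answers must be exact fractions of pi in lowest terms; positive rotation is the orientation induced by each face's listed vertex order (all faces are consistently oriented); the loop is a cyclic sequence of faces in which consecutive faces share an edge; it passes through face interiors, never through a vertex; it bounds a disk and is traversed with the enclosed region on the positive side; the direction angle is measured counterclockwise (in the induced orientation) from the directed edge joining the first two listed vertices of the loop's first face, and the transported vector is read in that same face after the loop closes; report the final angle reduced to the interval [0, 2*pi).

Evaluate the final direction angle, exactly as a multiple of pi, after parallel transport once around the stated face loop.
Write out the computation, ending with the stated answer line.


enclosed vertex P0: corner angles sum to (9/4)*pi, defect = 2*pi - (9/4)*pi = -pi/4
holonomy = initial angle + sum of enclosed defects (mod 2*pi), positive in the induced orientation
final angle = (3/4)*pi - pi/4 = pi/2 (mod 2*pi)

Answer: final direction angle = pi/2


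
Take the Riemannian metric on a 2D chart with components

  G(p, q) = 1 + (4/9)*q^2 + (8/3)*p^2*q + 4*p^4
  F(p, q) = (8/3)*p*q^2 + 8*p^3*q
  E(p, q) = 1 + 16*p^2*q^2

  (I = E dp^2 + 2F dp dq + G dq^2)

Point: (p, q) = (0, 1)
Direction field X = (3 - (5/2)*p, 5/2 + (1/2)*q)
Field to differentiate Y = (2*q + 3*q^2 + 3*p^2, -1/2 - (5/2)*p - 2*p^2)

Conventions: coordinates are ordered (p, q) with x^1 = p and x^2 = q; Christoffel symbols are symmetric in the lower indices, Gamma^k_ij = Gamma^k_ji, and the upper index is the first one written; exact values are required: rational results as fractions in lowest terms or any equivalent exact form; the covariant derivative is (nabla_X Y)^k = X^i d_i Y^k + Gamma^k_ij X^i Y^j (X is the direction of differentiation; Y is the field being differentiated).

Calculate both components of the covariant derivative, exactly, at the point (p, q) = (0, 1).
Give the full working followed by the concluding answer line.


E = 1, F = 0, G = 13/9 at the point
E_p = 0, E_q = 0, F_p = 8/3, F_q = 0, G_p = 0, G_q = 8/9
EG - F^2 = 13/9;  g^inv = (9/13) * [[13/9, 0], [0, 1]]
first-kind symbols [ij,l] = (1/2)(d_i g_jl + d_j g_il - d_l g_ij): [pp,p] = E_p/2 = 0, [pp,q] = F_p - E_q/2 = 8/3, [pq,p] = E_q/2 = 0, [pq,q] = G_p/2 = 0, [qq,p] = F_q - G_p/2 = 0, [qq,q] = G_q/2 = 4/9
Gamma^p_ij = (G*[ij,p] - F*[ij,q])/(EG - F^2), Gamma^q_ij = (E*[ij,q] - F*[ij,p])/(EG - F^2)
Gamma_ppp = 0, Gamma_ppq = 0, Gamma_pqq = 0, Gamma_qpp = 24/13, Gamma_qpq = 0, Gamma_qqq = 4/13
X = (3, 3), Y = (5, -1/2) at the point

Answer: (nabla_X Y)^p = 24, (nabla_X Y)^q = 513/26


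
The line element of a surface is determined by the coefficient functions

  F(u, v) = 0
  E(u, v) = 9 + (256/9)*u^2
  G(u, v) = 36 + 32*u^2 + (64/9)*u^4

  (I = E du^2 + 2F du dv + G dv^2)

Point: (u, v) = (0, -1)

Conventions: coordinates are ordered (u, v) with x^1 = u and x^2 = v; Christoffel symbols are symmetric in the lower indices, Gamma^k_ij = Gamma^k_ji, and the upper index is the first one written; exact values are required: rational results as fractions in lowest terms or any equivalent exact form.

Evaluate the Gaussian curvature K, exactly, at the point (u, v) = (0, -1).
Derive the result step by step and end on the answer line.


E = 9, F = 0, G = 36, EG - F^2 = 324 at the point
E_u = 0, E_v = 0, F_u = 0, F_v = 0, G_u = 0, G_v = 0
E_vv = 0, F_uv = 0, G_uu = 64
Apply the Brioschi formula K = (det M1 - det M2)/(EG - F^2)^2 over the derivative matrices of E, F, G.
M1 = [[-E_vv/2 + F_uv - G_uu/2, E_u/2, F_u - E_v/2], [F_v - G_u/2, E, F], [G_v/2, F, G]] = [[-32, 0, 0], [0, 9, 0], [0, 0, 36]]; det M1 = -10368
M2 = [[0, E_v/2, G_u/2], [E_v/2, E, F], [G_u/2, F, G]] = [[0, 0, 0], [0, 9, 0], [0, 0, 36]]; det M2 = 0
det M1 - det M2 = -10368; K = -10368 / (324)^2 = -8/81

Answer: K = -8/81


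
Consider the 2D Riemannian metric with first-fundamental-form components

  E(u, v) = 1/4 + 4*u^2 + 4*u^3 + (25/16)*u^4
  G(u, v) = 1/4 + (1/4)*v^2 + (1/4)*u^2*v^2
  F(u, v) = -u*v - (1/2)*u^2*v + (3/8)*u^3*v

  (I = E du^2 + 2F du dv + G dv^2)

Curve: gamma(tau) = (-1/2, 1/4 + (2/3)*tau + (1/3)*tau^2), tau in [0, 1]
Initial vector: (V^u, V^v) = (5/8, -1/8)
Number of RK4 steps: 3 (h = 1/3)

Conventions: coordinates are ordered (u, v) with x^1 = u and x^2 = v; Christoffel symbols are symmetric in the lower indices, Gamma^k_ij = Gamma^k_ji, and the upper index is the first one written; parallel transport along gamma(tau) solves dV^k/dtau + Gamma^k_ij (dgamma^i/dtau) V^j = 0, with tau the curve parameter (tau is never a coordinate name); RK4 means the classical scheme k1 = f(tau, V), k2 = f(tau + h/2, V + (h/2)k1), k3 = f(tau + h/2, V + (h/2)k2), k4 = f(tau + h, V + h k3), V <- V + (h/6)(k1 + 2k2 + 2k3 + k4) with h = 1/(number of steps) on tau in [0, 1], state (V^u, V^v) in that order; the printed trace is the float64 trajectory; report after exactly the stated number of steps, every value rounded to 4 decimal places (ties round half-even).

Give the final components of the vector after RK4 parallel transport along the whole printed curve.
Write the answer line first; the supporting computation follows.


Answer: V^u = 0.6079, V^v = 0.0181

gamma'(tau) = (0, 2/3 + (2/3)*tau); f(tau, V)^k = -Gamma^k_ij(gamma(tau)) gamma'^i(tau) V^j; h = 1/3; intermediate values shown to 6 dp
curve data and Christoffel symbols at the stage parameters:
  tau = 0.000000: gamma = (-0.500000, 0.250000), gamma' = (0.000000, 0.666667); Gamma_uuu = -1.062345, Gamma_uuv = 0.002890, Gamma_uvv = 0.379438, Gamma_vuu = 0.120424, Gamma_vuv = -0.029865, Gamma_vvv = 0.174374
  tau = 0.166667: gamma = (-0.500000, 0.370370), gamma' = (0.000000, 0.777778); Gamma_uuu = -1.074983, Gamma_uuv = 0.008925, Gamma_uvv = 0.372847, Gamma_vuu = 0.169435, Gamma_vuv = -0.062251, Gamma_vvv = 0.240483
  tau = 0.333333: gamma = (-0.500000, 0.509259), gamma' = (0.000000, 0.888889); Gamma_uuu = -1.093127, Gamma_uuv = 0.021438, Gamma_uvv = 0.367102, Gamma_vuu = 0.215263, Gamma_vuv = -0.108748, Gamma_vvv = 0.295429
  tau = 0.500000: gamma = (-0.500000, 0.666667), gamma' = (0.000000, 1.000000); Gamma_uuu = -1.115903, Gamma_uuv = 0.043127, Gamma_uvv = 0.367775, Gamma_vuu = 0.252695, Gamma_vuv = -0.167116, Gamma_vvv = 0.328841
  tau = 0.666667: gamma = (-0.500000, 0.842593), gamma' = (0.000000, 1.111111); Gamma_uuu = -1.141420, Gamma_uuv = 0.075836, Gamma_uvv = 0.382974, Gamma_vuu = 0.278169, Gamma_vuv = -0.232508, Gamma_vvv = 0.333629
  tau = 0.833333: gamma = (-0.500000, 1.037037), gamma' = (0.000000, 1.222222); Gamma_uuu = -1.167399, Gamma_uuv = 0.120062, Gamma_uvv = 0.422091, Gamma_vuu = 0.290726, Gamma_vuv = -0.299082, Gamma_vvv = 0.307888
  tau = 1.000000: gamma = (-0.500000, 1.250000), gamma' = (0.000000, 1.333333); Gamma_uuu = -1.191877, Gamma_uuv = 0.175070, Gamma_uvv = 0.494398, Gamma_vuu = 0.291783, Gamma_vuv = -0.361811, Gamma_vvv = 0.254435
step 0: V^u = 0.6250, V^v = -0.1250
step 1: k1 = (0.030416, 0.026975), k2 = (0.030572, 0.053046), k3 = (0.029311, 0.052234), k4 = (0.023012, 0.089613); V <- V + (h/6)(k1 + 2k2 + 2k3 + k4): V^u = 0.6346, V^v = -0.1068
step 2: k1 = (0.022765, 0.089398), k2 = (0.006275, 0.136918), k3 = (0.003481, 0.133855), k4 = (-0.027102, 0.187310); V <- V + (h/6)(k1 + 2k2 + 2k3 + k4): V^u = 0.6355, V^v = -0.0614
step 3: k1 = (-0.027433, 0.186916), k2 = (-0.076991, 0.241989), k3 = (-0.080515, 0.235516), k4 = (-0.153368, 0.287797); V <- V + (h/6)(k1 + 2k2 + 2k3 + k4): V^u = 0.6079, V^v = 0.0181


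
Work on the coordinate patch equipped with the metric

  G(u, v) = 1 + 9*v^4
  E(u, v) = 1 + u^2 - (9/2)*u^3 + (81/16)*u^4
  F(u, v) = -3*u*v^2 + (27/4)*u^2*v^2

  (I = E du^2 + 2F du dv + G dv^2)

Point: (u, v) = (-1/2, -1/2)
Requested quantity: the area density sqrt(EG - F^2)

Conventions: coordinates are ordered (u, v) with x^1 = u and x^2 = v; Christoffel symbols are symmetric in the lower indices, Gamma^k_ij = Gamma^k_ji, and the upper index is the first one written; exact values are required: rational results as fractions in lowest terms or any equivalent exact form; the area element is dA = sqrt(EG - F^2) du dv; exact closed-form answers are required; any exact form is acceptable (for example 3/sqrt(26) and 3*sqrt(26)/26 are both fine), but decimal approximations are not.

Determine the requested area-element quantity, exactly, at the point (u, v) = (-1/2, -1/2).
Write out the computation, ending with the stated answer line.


E = 545/256, F = 51/64, G = 25/16; EG - F^2 = 689/256

Answer: sqrt(EG - F^2) = sqrt(689)/16


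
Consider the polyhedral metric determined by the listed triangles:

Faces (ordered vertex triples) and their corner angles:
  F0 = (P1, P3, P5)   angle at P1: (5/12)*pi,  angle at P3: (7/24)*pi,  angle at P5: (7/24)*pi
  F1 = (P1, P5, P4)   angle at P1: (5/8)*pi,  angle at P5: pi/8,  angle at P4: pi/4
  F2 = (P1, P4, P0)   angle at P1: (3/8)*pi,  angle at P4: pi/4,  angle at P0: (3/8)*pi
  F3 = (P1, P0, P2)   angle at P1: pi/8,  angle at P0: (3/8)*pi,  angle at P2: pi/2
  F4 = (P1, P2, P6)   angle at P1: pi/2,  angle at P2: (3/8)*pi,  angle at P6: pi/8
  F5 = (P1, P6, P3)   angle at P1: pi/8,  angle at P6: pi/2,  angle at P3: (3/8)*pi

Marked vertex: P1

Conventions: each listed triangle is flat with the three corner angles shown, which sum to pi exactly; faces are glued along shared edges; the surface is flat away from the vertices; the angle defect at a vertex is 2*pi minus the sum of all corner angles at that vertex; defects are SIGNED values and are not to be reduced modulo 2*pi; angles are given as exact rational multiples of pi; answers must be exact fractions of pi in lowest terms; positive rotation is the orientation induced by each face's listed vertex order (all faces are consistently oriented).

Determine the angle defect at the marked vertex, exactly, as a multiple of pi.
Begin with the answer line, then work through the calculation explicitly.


Answer: defect(P1) = -pi/6

Sum of corner angles at P1: (13/6)*pi
defect = 2*pi - (13/6)*pi


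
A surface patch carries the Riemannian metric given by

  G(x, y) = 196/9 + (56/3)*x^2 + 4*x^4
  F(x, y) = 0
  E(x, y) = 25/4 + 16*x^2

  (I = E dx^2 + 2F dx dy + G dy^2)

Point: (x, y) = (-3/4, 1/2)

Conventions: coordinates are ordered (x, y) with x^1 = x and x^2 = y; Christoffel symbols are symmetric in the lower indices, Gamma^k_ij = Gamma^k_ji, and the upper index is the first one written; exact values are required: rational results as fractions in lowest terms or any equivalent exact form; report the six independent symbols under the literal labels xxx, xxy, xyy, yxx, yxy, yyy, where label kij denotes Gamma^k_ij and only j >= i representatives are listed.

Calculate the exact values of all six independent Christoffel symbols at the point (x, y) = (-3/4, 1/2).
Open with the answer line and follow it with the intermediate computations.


Answer: Gamma_xxx = -48/61, Gamma_xxy = 0, Gamma_xyy = 139/122, Gamma_yxx = 0, Gamma_yxy = -72/139, Gamma_yyy = 0

E = 61/4, F = 0, G = 19321/576 at the point
E_x = -24, E_y = 0, F_x = 0, F_y = 0, G_x = -139/4, G_y = 0
EG - F^2 = 1178581/2304;  g^inv = (2304/1178581) * [[19321/576, 0], [0, 61/4]]
first-kind symbols [ij,l] = (1/2)(d_i g_jl + d_j g_il - d_l g_ij): [xx,x] = E_x/2 = -12, [xx,y] = F_x - E_y/2 = 0, [xy,x] = E_y/2 = 0, [xy,y] = G_x/2 = -139/8, [yy,x] = F_y - G_x/2 = 139/8, [yy,y] = G_y/2 = 0
Gamma^x_ij = (G*[ij,x] - F*[ij,y])/(EG - F^2), Gamma^y_ij = (E*[ij,y] - F*[ij,x])/(EG - F^2)


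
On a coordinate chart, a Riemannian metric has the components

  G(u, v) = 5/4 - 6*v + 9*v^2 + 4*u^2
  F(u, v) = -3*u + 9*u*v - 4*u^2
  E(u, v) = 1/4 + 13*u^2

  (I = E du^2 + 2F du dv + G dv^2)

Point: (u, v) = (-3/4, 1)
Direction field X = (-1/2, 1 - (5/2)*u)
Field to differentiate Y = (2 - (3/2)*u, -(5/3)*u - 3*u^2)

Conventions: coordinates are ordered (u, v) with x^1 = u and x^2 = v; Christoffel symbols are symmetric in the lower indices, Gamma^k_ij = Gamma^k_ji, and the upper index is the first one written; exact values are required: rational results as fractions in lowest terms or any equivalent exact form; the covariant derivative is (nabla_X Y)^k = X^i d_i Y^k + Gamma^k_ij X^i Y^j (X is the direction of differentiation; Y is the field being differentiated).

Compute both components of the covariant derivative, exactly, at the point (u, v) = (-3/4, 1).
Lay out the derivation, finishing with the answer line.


E = 121/16, F = -27/4, G = 13/2 at the point
E_u = -39/2, E_v = 0, F_u = 12, F_v = -27/4, G_u = -6, G_v = 12
EG - F^2 = 115/32;  g^inv = (32/115) * [[13/2, 27/4], [27/4, 121/16]]
first-kind symbols [ij,l] = (1/2)(d_i g_jl + d_j g_il - d_l g_ij): [uu,u] = E_u/2 = -39/4, [uu,v] = F_u - E_v/2 = 12, [uv,u] = E_v/2 = 0, [uv,v] = G_u/2 = -3, [vv,u] = F_v - G_u/2 = -15/4, [vv,v] = G_v/2 = 6
Gamma^u_ij = (G*[ij,u] - F*[ij,v])/(EG - F^2), Gamma^v_ij = (E*[ij,v] - F*[ij,u])/(EG - F^2)
Gamma_uuu = 564/115, Gamma_uuv = -648/115, Gamma_uvv = 516/115, Gamma_vuu = 798/115, Gamma_vuv = -726/115, Gamma_vvv = 642/115
X = (-1/2, 23/8), Y = (25/8, -7/16) at the point

Answer: (nabla_X Y)^u = -47409/736, (nabla_X Y)^v = -341713/4416


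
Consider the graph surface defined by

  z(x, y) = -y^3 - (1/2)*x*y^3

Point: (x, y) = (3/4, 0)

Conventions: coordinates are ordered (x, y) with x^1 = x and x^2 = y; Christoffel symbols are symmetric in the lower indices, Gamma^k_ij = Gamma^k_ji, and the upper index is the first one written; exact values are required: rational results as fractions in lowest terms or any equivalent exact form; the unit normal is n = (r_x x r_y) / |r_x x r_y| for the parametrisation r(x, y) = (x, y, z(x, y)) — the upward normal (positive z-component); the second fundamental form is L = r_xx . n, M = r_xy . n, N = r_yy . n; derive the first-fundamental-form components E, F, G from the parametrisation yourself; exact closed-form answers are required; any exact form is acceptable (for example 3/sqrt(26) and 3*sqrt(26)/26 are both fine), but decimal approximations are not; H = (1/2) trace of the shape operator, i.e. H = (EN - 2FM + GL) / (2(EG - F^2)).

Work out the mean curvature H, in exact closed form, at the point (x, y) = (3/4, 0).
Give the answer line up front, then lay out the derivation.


Answer: H = 0

z_x = 0, z_y = 0, z_xx = 0, z_xy = 0, z_yy = 0
E = 1, F = 0, G = 1; answer radicand W^2 = 1
unnormalised second-form numerators: l = 0, m = 0, n = 0; L = l/sqrt(1), and similarly M = m/sqrt(W^2), N = n/sqrt(W^2)
H = (E*n - 2*F*m + G*l) / (2*(EG - F^2)*sqrt(W^2)); E*n - 2*F*m + G*l = 0, EG - F^2 = 1, so H = (0)/sqrt(1)


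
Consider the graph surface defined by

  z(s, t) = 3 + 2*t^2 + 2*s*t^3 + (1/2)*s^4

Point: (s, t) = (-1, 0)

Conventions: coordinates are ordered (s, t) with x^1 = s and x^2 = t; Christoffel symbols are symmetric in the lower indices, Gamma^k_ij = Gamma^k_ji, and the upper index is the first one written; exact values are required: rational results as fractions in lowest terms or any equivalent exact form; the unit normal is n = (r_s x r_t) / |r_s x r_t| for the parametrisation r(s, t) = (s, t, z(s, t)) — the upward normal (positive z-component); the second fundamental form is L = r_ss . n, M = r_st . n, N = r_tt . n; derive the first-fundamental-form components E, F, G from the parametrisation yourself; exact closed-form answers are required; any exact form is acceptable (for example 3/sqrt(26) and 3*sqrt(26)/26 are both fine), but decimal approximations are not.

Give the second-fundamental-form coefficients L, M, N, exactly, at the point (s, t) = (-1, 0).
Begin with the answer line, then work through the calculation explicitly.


Answer: L = 6*sqrt(5)/5, M = 0, N = 4*sqrt(5)/5

z_s = -2, z_t = 0, z_ss = 6, z_st = 0, z_tt = 4
E = 5, F = 0, G = 1; answer radicand W^2 = 5
unnormalised second-form numerators: l = 6, m = 0, n = 4; L = l/sqrt(5), and similarly M = m/sqrt(W^2), N = n/sqrt(W^2)


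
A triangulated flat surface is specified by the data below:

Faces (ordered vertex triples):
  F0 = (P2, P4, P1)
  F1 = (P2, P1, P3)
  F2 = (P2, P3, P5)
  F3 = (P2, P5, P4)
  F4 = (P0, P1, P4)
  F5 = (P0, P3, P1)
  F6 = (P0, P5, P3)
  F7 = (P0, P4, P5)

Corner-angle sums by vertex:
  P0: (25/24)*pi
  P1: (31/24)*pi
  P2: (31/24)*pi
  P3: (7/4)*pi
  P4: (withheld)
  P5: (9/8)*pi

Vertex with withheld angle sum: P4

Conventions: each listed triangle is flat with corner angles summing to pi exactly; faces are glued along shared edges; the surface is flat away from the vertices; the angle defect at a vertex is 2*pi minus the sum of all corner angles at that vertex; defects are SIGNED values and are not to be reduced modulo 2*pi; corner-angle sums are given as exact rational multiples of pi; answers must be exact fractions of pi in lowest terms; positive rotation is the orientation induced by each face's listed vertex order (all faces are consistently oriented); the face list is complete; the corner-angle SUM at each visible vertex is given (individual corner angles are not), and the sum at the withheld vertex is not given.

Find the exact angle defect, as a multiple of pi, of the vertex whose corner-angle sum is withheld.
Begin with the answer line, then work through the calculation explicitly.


Answer: defect(P4) = pi/2

V = 6, E = 12, F = 8; chi = V - E + F = 2
Gauss-Bonnet: total defect = 2*pi*chi = 4*pi; visible defects sum to (7/2)*pi


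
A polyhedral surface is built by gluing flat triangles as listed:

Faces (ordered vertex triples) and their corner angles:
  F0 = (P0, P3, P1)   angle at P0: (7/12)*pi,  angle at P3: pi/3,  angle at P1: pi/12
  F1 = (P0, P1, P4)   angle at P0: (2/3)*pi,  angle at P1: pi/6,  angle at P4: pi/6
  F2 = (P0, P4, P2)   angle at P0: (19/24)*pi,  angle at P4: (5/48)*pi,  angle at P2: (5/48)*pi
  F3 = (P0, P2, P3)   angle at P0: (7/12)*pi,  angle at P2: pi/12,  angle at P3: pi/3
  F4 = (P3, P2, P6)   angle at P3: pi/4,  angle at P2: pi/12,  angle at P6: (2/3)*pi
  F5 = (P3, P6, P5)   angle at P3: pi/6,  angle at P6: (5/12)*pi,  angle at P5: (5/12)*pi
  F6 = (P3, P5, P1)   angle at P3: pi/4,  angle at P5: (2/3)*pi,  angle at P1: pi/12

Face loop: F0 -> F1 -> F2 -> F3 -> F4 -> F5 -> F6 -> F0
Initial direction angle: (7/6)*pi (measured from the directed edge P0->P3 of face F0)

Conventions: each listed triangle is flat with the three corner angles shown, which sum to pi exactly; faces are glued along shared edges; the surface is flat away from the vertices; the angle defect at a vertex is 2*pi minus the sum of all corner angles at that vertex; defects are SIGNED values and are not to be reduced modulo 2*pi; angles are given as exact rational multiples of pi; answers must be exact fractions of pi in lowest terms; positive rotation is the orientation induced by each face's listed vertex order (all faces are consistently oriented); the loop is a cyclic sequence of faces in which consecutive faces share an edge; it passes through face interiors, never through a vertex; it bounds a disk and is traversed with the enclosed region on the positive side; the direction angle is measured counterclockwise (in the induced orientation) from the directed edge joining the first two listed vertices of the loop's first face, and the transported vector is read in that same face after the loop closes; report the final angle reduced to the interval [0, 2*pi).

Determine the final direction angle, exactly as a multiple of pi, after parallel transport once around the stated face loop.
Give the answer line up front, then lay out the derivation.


Answer: final direction angle = (29/24)*pi

enclosed vertex P0: corner angles sum to (21/8)*pi, defect = 2*pi - (21/8)*pi = (-5/8)*pi
enclosed vertex P3: corner angles sum to (4/3)*pi, defect = 2*pi - (4/3)*pi = (2/3)*pi
the final direction is the initial angle plus the enclosed defects, taken mod 2*pi in the induced orientation
final angle = (7/6)*pi + pi/24 = (29/24)*pi (mod 2*pi)


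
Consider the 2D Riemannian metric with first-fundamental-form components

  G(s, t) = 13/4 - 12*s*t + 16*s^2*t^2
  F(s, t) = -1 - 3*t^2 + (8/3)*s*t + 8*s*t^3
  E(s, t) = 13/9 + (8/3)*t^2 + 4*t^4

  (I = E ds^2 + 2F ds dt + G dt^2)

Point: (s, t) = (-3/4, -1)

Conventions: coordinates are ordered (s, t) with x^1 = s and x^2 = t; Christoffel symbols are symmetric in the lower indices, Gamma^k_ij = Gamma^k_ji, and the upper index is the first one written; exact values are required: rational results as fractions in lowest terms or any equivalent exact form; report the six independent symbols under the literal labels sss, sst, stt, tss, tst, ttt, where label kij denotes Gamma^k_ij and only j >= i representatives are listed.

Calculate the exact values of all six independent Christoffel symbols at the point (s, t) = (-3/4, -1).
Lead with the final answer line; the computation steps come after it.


Answer: Gamma_sss = 0, Gamma_sst = -384/373, Gamma_stt = -288/373, Gamma_tss = 0, Gamma_tst = -216/373, Gamma_ttt = -162/373

E = 73/9, F = 4, G = 13/4 at the point
E_s = 0, E_t = -64/3, F_s = -32/3, F_t = -14, G_s = -12, G_t = -9
EG - F^2 = 373/36;  g^inv = (36/373) * [[13/4, -4], [-4, 73/9]]
first-kind symbols [ij,l] = (1/2)(d_i g_jl + d_j g_il - d_l g_ij): [ss,s] = E_s/2 = 0, [ss,t] = F_s - E_t/2 = 0, [st,s] = E_t/2 = -32/3, [st,t] = G_s/2 = -6, [tt,s] = F_t - G_s/2 = -8, [tt,t] = G_t/2 = -9/2
Gamma^s_ij = (G*[ij,s] - F*[ij,t])/(EG - F^2), Gamma^t_ij = (E*[ij,t] - F*[ij,s])/(EG - F^2)


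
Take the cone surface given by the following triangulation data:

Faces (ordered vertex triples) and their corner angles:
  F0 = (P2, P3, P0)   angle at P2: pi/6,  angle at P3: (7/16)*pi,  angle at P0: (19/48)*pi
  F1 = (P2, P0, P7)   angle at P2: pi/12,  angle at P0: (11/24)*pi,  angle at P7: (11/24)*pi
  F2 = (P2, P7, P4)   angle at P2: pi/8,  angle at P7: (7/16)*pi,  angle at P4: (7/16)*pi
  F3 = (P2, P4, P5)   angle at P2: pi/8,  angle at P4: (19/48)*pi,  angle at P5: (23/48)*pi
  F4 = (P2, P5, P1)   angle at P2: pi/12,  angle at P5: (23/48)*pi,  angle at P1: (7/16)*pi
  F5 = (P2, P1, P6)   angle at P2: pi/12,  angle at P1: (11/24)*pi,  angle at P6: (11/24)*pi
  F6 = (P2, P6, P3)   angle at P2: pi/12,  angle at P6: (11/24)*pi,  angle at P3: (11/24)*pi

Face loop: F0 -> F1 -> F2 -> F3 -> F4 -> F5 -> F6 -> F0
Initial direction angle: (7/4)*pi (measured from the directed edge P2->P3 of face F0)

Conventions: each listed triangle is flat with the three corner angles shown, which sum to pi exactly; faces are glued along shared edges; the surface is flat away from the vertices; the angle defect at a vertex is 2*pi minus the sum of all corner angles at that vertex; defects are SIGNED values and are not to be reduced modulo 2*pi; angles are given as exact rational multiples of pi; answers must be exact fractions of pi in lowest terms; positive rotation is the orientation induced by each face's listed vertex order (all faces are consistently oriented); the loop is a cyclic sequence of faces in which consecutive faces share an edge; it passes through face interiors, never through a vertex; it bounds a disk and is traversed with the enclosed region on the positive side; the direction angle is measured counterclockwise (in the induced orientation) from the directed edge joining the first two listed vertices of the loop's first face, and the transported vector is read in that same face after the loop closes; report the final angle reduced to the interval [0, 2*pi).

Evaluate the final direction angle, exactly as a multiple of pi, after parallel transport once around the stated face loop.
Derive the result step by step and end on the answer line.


enclosed vertex P2: corner angles sum to (3/4)*pi, defect = 2*pi - (3/4)*pi = (5/4)*pi
holonomy = initial angle + sum of enclosed defects (mod 2*pi), positive in the induced orientation
final angle = (7/4)*pi + (5/4)*pi = pi (mod 2*pi)

Answer: final direction angle = pi
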